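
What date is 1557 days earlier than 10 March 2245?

December 4, 2240

−365 (one year) → Mar 10, 2244 (1192 left).
−366 (one year; includes Feb 29, 2244) → Mar 10, 2243 (826 left).
−365 (one year) → Mar 10, 2242 (461 left).
−365 (one year) → Mar 10, 2241 (96 left).
−10 → Feb 28, 2241 (end of Feb, 28 days; 86 left).
−28 → Jan 31, 2241 (end of Jan, 31 days; 58 left).
−31 → Dec 31, 2240 (end of Dec, 31 days; 27 left).
−27 → Dec 4, 2240.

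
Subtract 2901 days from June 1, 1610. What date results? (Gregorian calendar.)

June 22, 1602

−365 (one year) → Jun 1, 1609 (2536 left).
−365 (one year) → Jun 1, 1608 (2171 left).
−366 (one year; includes Feb 29, 1608) → Jun 1, 1607 (1805 left).
−365 (one year) → Jun 1, 1606 (1440 left).
−365 (one year) → Jun 1, 1605 (1075 left).
−365 (one year) → Jun 1, 1604 (710 left).
−366 (one year; includes Feb 29, 1604) → Jun 1, 1603 (344 left).
−1 → May 31, 1603 (end of May, 31 days; 343 left).
−31 → Apr 30, 1603 (end of Apr, 30 days; 312 left).
−30 → Mar 31, 1603 (end of Mar, 31 days; 282 left).
−31 → Feb 28, 1603 (end of Feb, 28 days; 251 left).
−28 → Jan 31, 1603 (end of Jan, 31 days; 223 left).
−31 → Dec 31, 1602 (end of Dec, 31 days; 192 left).
−31 → Nov 30, 1602 (end of Nov, 30 days; 161 left).
−30 → Oct 31, 1602 (end of Oct, 31 days; 131 left).
−31 → Sep 30, 1602 (end of Sep, 30 days; 100 left).
−30 → Aug 31, 1602 (end of Aug, 31 days; 70 left).
−31 → Jul 31, 1602 (end of Jul, 31 days; 39 left).
−31 → Jun 30, 1602 (end of Jun, 30 days; 8 left).
−8 → Jun 22, 1602.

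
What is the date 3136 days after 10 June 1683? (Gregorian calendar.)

+366 (one year; includes Feb 29, 1684) → Jun 10, 1684 (2770 left).
+365 (one year) → Jun 10, 1685 (2405 left).
+365 (one year) → Jun 10, 1686 (2040 left).
+365 (one year) → Jun 10, 1687 (1675 left).
+366 (one year; includes Feb 29, 1688) → Jun 10, 1688 (1309 left).
+365 (one year) → Jun 10, 1689 (944 left).
+365 (one year) → Jun 10, 1690 (579 left).
+365 (one year) → Jun 10, 1691 (214 left).
Jun has 30 days: +21 → Jul 1, 1691 (193 left).
Jul has 31 days: +31 → Aug 1, 1691 (162 left).
Aug has 31 days: +31 → Sep 1, 1691 (131 left).
Sep has 30 days: +30 → Oct 1, 1691 (101 left).
Oct has 31 days: +31 → Nov 1, 1691 (70 left).
Nov has 30 days: +30 → Dec 1, 1691 (40 left).
Dec has 31 days: +31 → Jan 1, 1692 (9 left).
+9 → Jan 10, 1692.

January 10, 1692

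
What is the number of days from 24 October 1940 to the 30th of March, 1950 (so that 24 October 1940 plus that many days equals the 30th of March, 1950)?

3444

Oct 24, 1940 → Oct 24, 1941: 365 days.
Oct 24, 1941 → Oct 24, 1942: 365 days.
Oct 24, 1942 → Oct 24, 1943: 365 days.
Oct 24, 1943 → Oct 24, 1944: 366 days (Feb 29, 1944 is in that span).
Oct 24, 1944 → Oct 24, 1945: 365 days.
Oct 24, 1945 → Oct 24, 1946: 365 days.
Oct 24, 1946 → Oct 24, 1947: 365 days.
Oct 24, 1947 → Oct 24, 1948: 366 days (Feb 29, 1948 is in that span).
Oct 24, 1948 → Oct 24, 1949: 365 days.
Oct 24, 1949 → Nov 24, 1949: 31 days (October has 31).
Nov 24, 1949 → Dec 24, 1949: 30 days (November has 30).
Dec 24, 1949 → Jan 24, 1950: 31 days (December has 31).
Jan 24, 1950 → Feb 24, 1950: 31 days (January has 31).
Feb 24, 1950 → Mar 24, 1950: 28 days (February has 28).
Mar 24, 1950 → Mar 30, 1950: 6 days.
Total: 3444 days.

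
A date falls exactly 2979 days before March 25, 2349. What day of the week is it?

Monday

First find the weekday of Mar 25, 2349. Doomsday rule: the anchor day for the 2300s is Wednesday. For year 49: 49÷12 = 4 r 1, and 1÷4 = 0, so 4+1+0 = 5.
Wednesday + 5 ≡ Monday — that's 2349's doomsday.
In March the doomsday date is Mar 14.
Mar 25 is 11 days after Mar 14; 11 mod 7 = 4, so Monday + 4 = Friday.
2979 mod 7 = 4, so 2979 days before a Friday is Friday − 4 = Monday.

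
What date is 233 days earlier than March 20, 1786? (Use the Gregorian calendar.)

July 30, 1785

−20 → Feb 28, 1786 (end of Feb, 28 days; 213 left).
−28 → Jan 31, 1786 (end of Jan, 31 days; 185 left).
−31 → Dec 31, 1785 (end of Dec, 31 days; 154 left).
−31 → Nov 30, 1785 (end of Nov, 30 days; 123 left).
−30 → Oct 31, 1785 (end of Oct, 31 days; 93 left).
−31 → Sep 30, 1785 (end of Sep, 30 days; 62 left).
−30 → Aug 31, 1785 (end of Aug, 31 days; 32 left).
−31 → Jul 31, 1785 (end of Jul, 31 days; 1 left).
−1 → Jul 30, 1785.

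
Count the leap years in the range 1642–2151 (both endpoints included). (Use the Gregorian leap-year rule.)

Multiples of 4 in [1642,2151]: 127.
Of those, multiples of 100: 5 (not leap unless ÷400).
Multiples of 400: 1.
Leap years = 127 − 5 + 1 = 123.

123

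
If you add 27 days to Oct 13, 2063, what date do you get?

November 9, 2063

Oct has 31 days: +19 → Nov 1, 2063 (8 left).
+8 → Nov 9, 2063.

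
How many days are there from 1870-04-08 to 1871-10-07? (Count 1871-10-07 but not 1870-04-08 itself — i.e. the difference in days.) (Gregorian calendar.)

Apr 8, 1870 → Apr 8, 1871: 365 days.
Apr 8, 1871 → May 8, 1871: 30 days (April has 30).
May 8, 1871 → Jun 8, 1871: 31 days (May has 31).
Jun 8, 1871 → Jul 8, 1871: 30 days (June has 30).
Jul 8, 1871 → Aug 8, 1871: 31 days (July has 31).
Aug 8, 1871 → Sep 8, 1871: 31 days (August has 31).
Sep 8, 1871 → Oct 7, 1871: 29 days.
Total: 547 days.

547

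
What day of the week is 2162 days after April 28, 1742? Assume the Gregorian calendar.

Friday

Apr 28, 1742 is a Saturday.
2162 mod 7 = 6, so 2162 days after a Saturday is Saturday + 6 = Friday.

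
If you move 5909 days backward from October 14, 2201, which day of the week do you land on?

Oct 14, 2201 is a Wednesday.
5909 mod 7 = 1, so 5909 days before a Wednesday is Wednesday − 1 = Tuesday.

Tuesday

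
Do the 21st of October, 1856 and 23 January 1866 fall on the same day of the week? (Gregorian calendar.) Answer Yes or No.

From Oct 21, 1856 to Jan 23, 1866 is 3381 days.
3381 mod 7 = 0, so they are the same weekday.
(Oct 21, 1856 is a Tuesday; Jan 23, 1866 is a Tuesday.)

Yes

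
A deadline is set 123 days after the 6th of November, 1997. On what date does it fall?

March 9, 1998

Nov has 30 days: +25 → Dec 1, 1997 (98 left).
Dec has 31 days: +31 → Jan 1, 1998 (67 left).
Jan has 31 days: +31 → Feb 1, 1998 (36 left).
Feb has 28 days: +28 → Mar 1, 1998 (8 left).
+8 → Mar 9, 1998.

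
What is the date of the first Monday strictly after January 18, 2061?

January 24, 2061

Jan 18, 2061 is a Tuesday.
From Tuesday to the next Monday is 6 days.
Jan 18, 2061 + 6 = Jan 24, 2061.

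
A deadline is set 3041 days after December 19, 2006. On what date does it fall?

April 17, 2015

+365 (one year) → Dec 19, 2007 (2676 left).
+366 (one year; includes Feb 29, 2008) → Dec 19, 2008 (2310 left).
+365 (one year) → Dec 19, 2009 (1945 left).
+365 (one year) → Dec 19, 2010 (1580 left).
+365 (one year) → Dec 19, 2011 (1215 left).
+366 (one year; includes Feb 29, 2012) → Dec 19, 2012 (849 left).
+365 (one year) → Dec 19, 2013 (484 left).
+365 (one year) → Dec 19, 2014 (119 left).
Dec has 31 days: +13 → Jan 1, 2015 (106 left).
Jan has 31 days: +31 → Feb 1, 2015 (75 left).
Feb has 28 days: +28 → Mar 1, 2015 (47 left).
Mar has 31 days: +31 → Apr 1, 2015 (16 left).
+16 → Apr 17, 2015.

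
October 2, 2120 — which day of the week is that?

Wednesday

Doomsday rule: the anchor day for the 2100s is Sunday. For year 20: 20÷12 = 1 r 8, and 8÷4 = 2, so 1+8+2 = 11.
Sunday + 11 ≡ Thursday — that's 2120's doomsday.
In October the doomsday date is Oct 10.
Oct 2 is 8 days before Oct 10; 8 mod 7 = 1, so Thursday − 1 = Wednesday.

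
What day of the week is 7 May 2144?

Doomsday rule: the anchor day for the 2100s is Sunday. For year 44: 44÷12 = 3 r 8, and 8÷4 = 2, so 3+8+2 = 13.
Sunday + 13 ≡ Saturday — that's 2144's doomsday.
In May the doomsday date is May 9.
May 7 is 2 days before May 9; 2 mod 7 = 2, so Saturday − 2 = Thursday.

Thursday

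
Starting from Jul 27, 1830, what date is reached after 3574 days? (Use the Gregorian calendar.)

+365 (one year) → Jul 27, 1831 (3209 left).
+366 (one year; includes Feb 29, 1832) → Jul 27, 1832 (2843 left).
+365 (one year) → Jul 27, 1833 (2478 left).
+365 (one year) → Jul 27, 1834 (2113 left).
+365 (one year) → Jul 27, 1835 (1748 left).
+366 (one year; includes Feb 29, 1836) → Jul 27, 1836 (1382 left).
+365 (one year) → Jul 27, 1837 (1017 left).
+365 (one year) → Jul 27, 1838 (652 left).
+365 (one year) → Jul 27, 1839 (287 left).
Jul has 31 days: +5 → Aug 1, 1839 (282 left).
Aug has 31 days: +31 → Sep 1, 1839 (251 left).
Sep has 30 days: +30 → Oct 1, 1839 (221 left).
Oct has 31 days: +31 → Nov 1, 1839 (190 left).
Nov has 30 days: +30 → Dec 1, 1839 (160 left).
Dec has 31 days: +31 → Jan 1, 1840 (129 left).
Jan has 31 days: +31 → Feb 1, 1840 (98 left).
Feb has 29 days: +29 → Mar 1, 1840 (69 left).
Mar has 31 days: +31 → Apr 1, 1840 (38 left).
Apr has 30 days: +30 → May 1, 1840 (8 left).
+8 → May 9, 1840.

May 9, 1840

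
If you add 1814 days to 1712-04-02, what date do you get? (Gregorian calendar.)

March 21, 1717

+365 (one year) → Apr 2, 1713 (1449 left).
+365 (one year) → Apr 2, 1714 (1084 left).
+365 (one year) → Apr 2, 1715 (719 left).
+366 (one year; includes Feb 29, 1716) → Apr 2, 1716 (353 left).
Apr has 30 days: +29 → May 1, 1716 (324 left).
May has 31 days: +31 → Jun 1, 1716 (293 left).
Jun has 30 days: +30 → Jul 1, 1716 (263 left).
Jul has 31 days: +31 → Aug 1, 1716 (232 left).
Aug has 31 days: +31 → Sep 1, 1716 (201 left).
Sep has 30 days: +30 → Oct 1, 1716 (171 left).
Oct has 31 days: +31 → Nov 1, 1716 (140 left).
Nov has 30 days: +30 → Dec 1, 1716 (110 left).
Dec has 31 days: +31 → Jan 1, 1717 (79 left).
Jan has 31 days: +31 → Feb 1, 1717 (48 left).
Feb has 28 days: +28 → Mar 1, 1717 (20 left).
+20 → Mar 21, 1717.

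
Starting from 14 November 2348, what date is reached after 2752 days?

May 28, 2356

+365 (one year) → Nov 14, 2349 (2387 left).
+365 (one year) → Nov 14, 2350 (2022 left).
+365 (one year) → Nov 14, 2351 (1657 left).
+366 (one year; includes Feb 29, 2352) → Nov 14, 2352 (1291 left).
+365 (one year) → Nov 14, 2353 (926 left).
+365 (one year) → Nov 14, 2354 (561 left).
+365 (one year) → Nov 14, 2355 (196 left).
Nov has 30 days: +17 → Dec 1, 2355 (179 left).
Dec has 31 days: +31 → Jan 1, 2356 (148 left).
Jan has 31 days: +31 → Feb 1, 2356 (117 left).
Feb has 29 days: +29 → Mar 1, 2356 (88 left).
Mar has 31 days: +31 → Apr 1, 2356 (57 left).
Apr has 30 days: +30 → May 1, 2356 (27 left).
+27 → May 28, 2356.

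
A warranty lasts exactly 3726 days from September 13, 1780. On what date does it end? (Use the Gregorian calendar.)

November 26, 1790

+365 (one year) → Sep 13, 1781 (3361 left).
+365 (one year) → Sep 13, 1782 (2996 left).
+365 (one year) → Sep 13, 1783 (2631 left).
+366 (one year; includes Feb 29, 1784) → Sep 13, 1784 (2265 left).
+365 (one year) → Sep 13, 1785 (1900 left).
+365 (one year) → Sep 13, 1786 (1535 left).
+365 (one year) → Sep 13, 1787 (1170 left).
+366 (one year; includes Feb 29, 1788) → Sep 13, 1788 (804 left).
+365 (one year) → Sep 13, 1789 (439 left).
+365 (one year) → Sep 13, 1790 (74 left).
Sep has 30 days: +18 → Oct 1, 1790 (56 left).
Oct has 31 days: +31 → Nov 1, 1790 (25 left).
+25 → Nov 26, 1790.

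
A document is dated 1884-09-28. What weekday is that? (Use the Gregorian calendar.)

Sunday

Doomsday rule: the anchor day for the 1800s is Friday. For year 84: 84÷12 = 7 r 0, and 0÷4 = 0, so 7+0+0 = 7.
Friday + 7 ≡ Friday — that's 1884's doomsday.
In September the doomsday date is Sep 5.
Sep 28 is 23 days after Sep 5; 23 mod 7 = 2, so Friday + 2 = Sunday.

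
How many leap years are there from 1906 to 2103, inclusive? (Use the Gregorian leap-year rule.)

48

Multiples of 4 in [1906,2103]: 49.
Of those, multiples of 100: 2 (not leap unless ÷400).
Multiples of 400: 1.
Leap years = 49 − 2 + 1 = 48.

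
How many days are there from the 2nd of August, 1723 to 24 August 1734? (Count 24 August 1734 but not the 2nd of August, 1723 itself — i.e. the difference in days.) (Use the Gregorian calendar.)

Aug 2, 1723 → Aug 2, 1724: 366 days (Feb 29, 1724 is in that span).
Aug 2, 1724 → Aug 2, 1725: 365 days.
Aug 2, 1725 → Aug 2, 1726: 365 days.
Aug 2, 1726 → Aug 2, 1727: 365 days.
Aug 2, 1727 → Aug 2, 1728: 366 days (Feb 29, 1728 is in that span).
Aug 2, 1728 → Aug 2, 1729: 365 days.
Aug 2, 1729 → Aug 2, 1730: 365 days.
Aug 2, 1730 → Aug 2, 1731: 365 days.
Aug 2, 1731 → Aug 2, 1732: 366 days (Feb 29, 1732 is in that span).
Aug 2, 1732 → Aug 2, 1733: 365 days.
Aug 2, 1733 → Sep 2, 1733: 31 days (August has 31).
Sep 2, 1733 → Oct 2, 1733: 30 days (September has 30).
Oct 2, 1733 → Nov 2, 1733: 31 days (October has 31).
Nov 2, 1733 → Dec 2, 1733: 30 days (November has 30).
Dec 2, 1733 → Jan 2, 1734: 31 days (December has 31).
Jan 2, 1734 → Feb 2, 1734: 31 days (January has 31).
Feb 2, 1734 → Mar 2, 1734: 28 days (February has 28).
Mar 2, 1734 → Apr 2, 1734: 31 days (March has 31).
Apr 2, 1734 → May 2, 1734: 30 days (April has 30).
May 2, 1734 → Jun 2, 1734: 31 days (May has 31).
Jun 2, 1734 → Jul 2, 1734: 30 days (June has 30).
Jul 2, 1734 → Aug 2, 1734: 31 days (July has 31).
Aug 2, 1734 → Aug 24, 1734: 22 days.
Total: 4040 days.

4040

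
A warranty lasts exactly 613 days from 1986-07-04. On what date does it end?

+365 (one year) → Jul 4, 1987 (248 left).
Jul has 31 days: +28 → Aug 1, 1987 (220 left).
Aug has 31 days: +31 → Sep 1, 1987 (189 left).
Sep has 30 days: +30 → Oct 1, 1987 (159 left).
Oct has 31 days: +31 → Nov 1, 1987 (128 left).
Nov has 30 days: +30 → Dec 1, 1987 (98 left).
Dec has 31 days: +31 → Jan 1, 1988 (67 left).
Jan has 31 days: +31 → Feb 1, 1988 (36 left).
Feb has 29 days: +29 → Mar 1, 1988 (7 left).
+7 → Mar 8, 1988.

March 8, 1988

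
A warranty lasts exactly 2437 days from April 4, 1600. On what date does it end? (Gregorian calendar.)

December 6, 1606

+365 (one year) → Apr 4, 1601 (2072 left).
+365 (one year) → Apr 4, 1602 (1707 left).
+365 (one year) → Apr 4, 1603 (1342 left).
+366 (one year; includes Feb 29, 1604) → Apr 4, 1604 (976 left).
+365 (one year) → Apr 4, 1605 (611 left).
+365 (one year) → Apr 4, 1606 (246 left).
Apr has 30 days: +27 → May 1, 1606 (219 left).
May has 31 days: +31 → Jun 1, 1606 (188 left).
Jun has 30 days: +30 → Jul 1, 1606 (158 left).
Jul has 31 days: +31 → Aug 1, 1606 (127 left).
Aug has 31 days: +31 → Sep 1, 1606 (96 left).
Sep has 30 days: +30 → Oct 1, 1606 (66 left).
Oct has 31 days: +31 → Nov 1, 1606 (35 left).
Nov has 30 days: +30 → Dec 1, 1606 (5 left).
+5 → Dec 6, 1606.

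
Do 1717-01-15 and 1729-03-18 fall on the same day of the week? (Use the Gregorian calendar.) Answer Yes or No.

From Jan 15, 1717 to Mar 18, 1729 is 4445 days.
4445 mod 7 = 0, so they are the same weekday.
(Jan 15, 1717 is a Friday; Mar 18, 1729 is a Friday.)

Yes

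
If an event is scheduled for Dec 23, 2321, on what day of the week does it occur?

Friday

Doomsday rule: the anchor day for the 2300s is Wednesday. For year 21: 21÷12 = 1 r 9, and 9÷4 = 2, so 1+9+2 = 12.
Wednesday + 12 ≡ Monday — that's 2321's doomsday.
In December the doomsday date is Dec 12.
Dec 23 is 11 days after Dec 12; 11 mod 7 = 4, so Monday + 4 = Friday.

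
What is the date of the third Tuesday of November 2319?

November 1, 2319 is a Saturday.
The first Tuesday is therefore November 4 (3 days later).
The third Tuesday is 4 + 2×7 = November 18.

November 18, 2319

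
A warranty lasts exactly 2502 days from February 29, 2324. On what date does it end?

+366 (one year) → Mar 1, 2325 (2136 left).
+365 (one year) → Mar 1, 2326 (1771 left).
+365 (one year) → Mar 1, 2327 (1406 left).
+366 (one year; includes Feb 29, 2328) → Mar 1, 2328 (1040 left).
+365 (one year) → Mar 1, 2329 (675 left).
+365 (one year) → Mar 1, 2330 (310 left).
Mar has 31 days: +31 → Apr 1, 2330 (279 left).
Apr has 30 days: +30 → May 1, 2330 (249 left).
May has 31 days: +31 → Jun 1, 2330 (218 left).
Jun has 30 days: +30 → Jul 1, 2330 (188 left).
Jul has 31 days: +31 → Aug 1, 2330 (157 left).
Aug has 31 days: +31 → Sep 1, 2330 (126 left).
Sep has 30 days: +30 → Oct 1, 2330 (96 left).
Oct has 31 days: +31 → Nov 1, 2330 (65 left).
Nov has 30 days: +30 → Dec 1, 2330 (35 left).
Dec has 31 days: +31 → Jan 1, 2331 (4 left).
+4 → Jan 5, 2331.

January 5, 2331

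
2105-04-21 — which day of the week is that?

Tuesday

Doomsday rule: the anchor day for the 2100s is Sunday. For year 05: 5÷12 = 0 r 5, and 5÷4 = 1, so 0+5+1 = 6.
Sunday + 6 ≡ Saturday — that's 2105's doomsday.
In April the doomsday date is Apr 4.
Apr 21 is 17 days after Apr 4; 17 mod 7 = 3, so Saturday + 3 = Tuesday.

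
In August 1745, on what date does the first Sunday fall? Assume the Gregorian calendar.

August 1, 1745

August 1, 1745 is a Sunday.
The first Sunday is therefore August 1 (same day).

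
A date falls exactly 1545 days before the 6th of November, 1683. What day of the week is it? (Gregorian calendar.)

First find the weekday of Nov 6, 1683. Doomsday rule: the anchor day for the 1600s is Tuesday. For year 83: 83÷12 = 6 r 11, and 11÷4 = 2, so 6+11+2 = 19.
Tuesday + 19 ≡ Sunday — that's 1683's doomsday.
In November the doomsday date is Nov 7.
Nov 6 is 1 day before Nov 7; 1 mod 7 = 1, so Sunday − 1 = Saturday.
1545 mod 7 = 5, so 1545 days before a Saturday is Saturday − 5 = Monday.

Monday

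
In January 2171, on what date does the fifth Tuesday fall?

January 29, 2171

January 1, 2171 is a Tuesday.
The first Tuesday is therefore January 1 (same day).
The fifth Tuesday is 1 + 4×7 = January 29.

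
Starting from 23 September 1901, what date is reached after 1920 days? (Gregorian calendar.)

December 26, 1906

+365 (one year) → Sep 23, 1902 (1555 left).
+365 (one year) → Sep 23, 1903 (1190 left).
+366 (one year; includes Feb 29, 1904) → Sep 23, 1904 (824 left).
+365 (one year) → Sep 23, 1905 (459 left).
+365 (one year) → Sep 23, 1906 (94 left).
Sep has 30 days: +8 → Oct 1, 1906 (86 left).
Oct has 31 days: +31 → Nov 1, 1906 (55 left).
Nov has 30 days: +30 → Dec 1, 1906 (25 left).
+25 → Dec 26, 1906.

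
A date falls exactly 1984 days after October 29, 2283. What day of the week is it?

First find the weekday of Oct 29, 2283. Doomsday rule: the anchor day for the 2200s is Friday. For year 83: 83÷12 = 6 r 11, and 11÷4 = 2, so 6+11+2 = 19.
Friday + 19 ≡ Wednesday — that's 2283's doomsday.
In October the doomsday date is Oct 10.
Oct 29 is 19 days after Oct 10; 19 mod 7 = 5, so Wednesday + 5 = Monday.
1984 mod 7 = 3, so 1984 days after a Monday is Monday + 3 = Thursday.

Thursday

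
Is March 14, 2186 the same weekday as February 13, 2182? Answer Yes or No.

No

From Feb 13, 2182 to Mar 14, 2186 is 1490 days.
1490 mod 7 = 6, so they are different weekdays.
(Feb 13, 2182 is a Wednesday; Mar 14, 2186 is a Tuesday.)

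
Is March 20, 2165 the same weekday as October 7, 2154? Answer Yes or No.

From Oct 7, 2154 to Mar 20, 2165 is 3817 days.
3817 mod 7 = 2, so they are different weekdays.
(Oct 7, 2154 is a Monday; Mar 20, 2165 is a Wednesday.)

No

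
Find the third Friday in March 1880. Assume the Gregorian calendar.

March 1, 1880 is a Monday.
The first Friday is therefore March 5 (4 days later).
The third Friday is 5 + 2×7 = March 19.

March 19, 1880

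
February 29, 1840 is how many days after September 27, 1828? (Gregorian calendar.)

Sep 27, 1828 → Sep 27, 1829: 365 days.
Sep 27, 1829 → Sep 27, 1830: 365 days.
Sep 27, 1830 → Sep 27, 1831: 365 days.
Sep 27, 1831 → Sep 27, 1832: 366 days (Feb 29, 1832 is in that span).
Sep 27, 1832 → Sep 27, 1833: 365 days.
Sep 27, 1833 → Sep 27, 1834: 365 days.
Sep 27, 1834 → Sep 27, 1835: 365 days.
Sep 27, 1835 → Sep 27, 1836: 366 days (Feb 29, 1836 is in that span).
Sep 27, 1836 → Sep 27, 1837: 365 days.
Sep 27, 1837 → Sep 27, 1838: 365 days.
Sep 27, 1838 → Sep 27, 1839: 365 days.
Sep 27, 1839 → Oct 27, 1839: 30 days (September has 30).
Oct 27, 1839 → Nov 27, 1839: 31 days (October has 31).
Nov 27, 1839 → Dec 27, 1839: 30 days (November has 30).
Dec 27, 1839 → Jan 27, 1840: 31 days (December has 31).
Jan 27, 1840 → Feb 27, 1840: 31 days (January has 31).
Feb 27, 1840 → Feb 29, 1840: 2 days.
Total: 4172 days.

4172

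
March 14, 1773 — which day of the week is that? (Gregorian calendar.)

Sunday

Doomsday rule: the anchor day for the 1700s is Sunday. For year 73: 73÷12 = 6 r 1, and 1÷4 = 0, so 6+1+0 = 7.
Sunday + 7 ≡ Sunday — that's 1773's doomsday.
In March the doomsday date is Mar 14.
Mar 14 is the doomsday itself: Sunday.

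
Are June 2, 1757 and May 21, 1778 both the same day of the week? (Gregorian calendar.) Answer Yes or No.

Yes

From Jun 2, 1757 to May 21, 1778 is 7658 days.
7658 mod 7 = 0, so they are the same weekday.
(Jun 2, 1757 is a Thursday; May 21, 1778 is a Thursday.)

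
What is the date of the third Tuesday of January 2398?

January 1, 2398 is a Thursday.
The first Tuesday is therefore January 6 (5 days later).
The third Tuesday is 6 + 2×7 = January 20.

January 20, 2398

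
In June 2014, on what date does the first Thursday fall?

June 5, 2014

June 1, 2014 is a Sunday.
The first Thursday is therefore June 5 (4 days later).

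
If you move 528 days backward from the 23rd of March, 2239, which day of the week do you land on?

Wednesday

Mar 23, 2239 is a Saturday.
528 mod 7 = 3, so 528 days before a Saturday is Saturday − 3 = Wednesday.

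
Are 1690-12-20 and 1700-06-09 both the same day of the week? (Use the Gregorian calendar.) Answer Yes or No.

From Dec 20, 1690 to Jun 9, 1700 is 3458 days.
3458 mod 7 = 0, so they are the same weekday.
(Dec 20, 1690 is a Wednesday; Jun 9, 1700 is a Wednesday.)

Yes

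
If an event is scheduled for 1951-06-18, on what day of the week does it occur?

Doomsday rule: the anchor day for the 1900s is Wednesday. For year 51: 51÷12 = 4 r 3, and 3÷4 = 0, so 4+3+0 = 7.
Wednesday + 7 ≡ Wednesday — that's 1951's doomsday.
In June the doomsday date is Jun 6.
Jun 18 is 12 days after Jun 6; 12 mod 7 = 5, so Wednesday + 5 = Monday.

Monday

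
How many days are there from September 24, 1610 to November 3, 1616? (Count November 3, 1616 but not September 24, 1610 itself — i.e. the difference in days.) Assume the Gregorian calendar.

Sep 24, 1610 → Sep 24, 1611: 365 days.
Sep 24, 1611 → Sep 24, 1612: 366 days (Feb 29, 1612 is in that span).
Sep 24, 1612 → Sep 24, 1613: 365 days.
Sep 24, 1613 → Sep 24, 1614: 365 days.
Sep 24, 1614 → Sep 24, 1615: 365 days.
Sep 24, 1615 → Sep 24, 1616: 366 days (Feb 29, 1616 is in that span).
Sep 24, 1616 → Oct 24, 1616: 30 days (September has 30).
Oct 24, 1616 → Nov 3, 1616: 10 days.
Total: 2232 days.

2232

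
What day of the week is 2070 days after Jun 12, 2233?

Jun 12, 2233 is a Wednesday.
2070 mod 7 = 5, so 2070 days after a Wednesday is Wednesday + 5 = Monday.

Monday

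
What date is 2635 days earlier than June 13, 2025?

−365 (one year) → Jun 13, 2024 (2270 left).
−366 (one year; includes Feb 29, 2024) → Jun 13, 2023 (1904 left).
−365 (one year) → Jun 13, 2022 (1539 left).
−365 (one year) → Jun 13, 2021 (1174 left).
−365 (one year) → Jun 13, 2020 (809 left).
−366 (one year; includes Feb 29, 2020) → Jun 13, 2019 (443 left).
−365 (one year) → Jun 13, 2018 (78 left).
−13 → May 31, 2018 (end of May, 31 days; 65 left).
−31 → Apr 30, 2018 (end of Apr, 30 days; 34 left).
−30 → Mar 31, 2018 (end of Mar, 31 days; 4 left).
−4 → Mar 27, 2018.

March 27, 2018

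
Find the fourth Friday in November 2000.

November 1, 2000 is a Wednesday.
The first Friday is therefore November 3 (2 days later).
The fourth Friday is 3 + 3×7 = November 24.

November 24, 2000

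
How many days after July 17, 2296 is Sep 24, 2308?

Jul 17, 2296 → Jul 17, 2297: 365 days.
Jul 17, 2297 → Jul 17, 2298: 365 days.
Jul 17, 2298 → Jul 17, 2299: 365 days.
Jul 17, 2299 → Jul 17, 2300: 365 days.
Jul 17, 2300 → Jul 17, 2301: 365 days.
Jul 17, 2301 → Jul 17, 2302: 365 days.
Jul 17, 2302 → Jul 17, 2303: 365 days.
Jul 17, 2303 → Jul 17, 2304: 366 days (Feb 29, 2304 is in that span).
Jul 17, 2304 → Jul 17, 2305: 365 days.
Jul 17, 2305 → Jul 17, 2306: 365 days.
Jul 17, 2306 → Jul 17, 2307: 365 days.
Jul 17, 2307 → Jul 17, 2308: 366 days (Feb 29, 2308 is in that span).
Jul 17, 2308 → Aug 17, 2308: 31 days (July has 31).
Aug 17, 2308 → Sep 17, 2308: 31 days (August has 31).
Sep 17, 2308 → Sep 24, 2308: 7 days.
Total: 4451 days.

4451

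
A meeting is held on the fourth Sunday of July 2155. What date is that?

July 1, 2155 is a Tuesday.
The first Sunday is therefore July 6 (5 days later).
The fourth Sunday is 6 + 3×7 = July 27.

July 27, 2155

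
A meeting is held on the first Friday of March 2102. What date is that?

March 3, 2102

March 1, 2102 is a Wednesday.
The first Friday is therefore March 3 (2 days later).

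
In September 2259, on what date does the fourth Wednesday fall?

September 1, 2259 is a Thursday.
The first Wednesday is therefore September 7 (6 days later).
The fourth Wednesday is 7 + 3×7 = September 28.

September 28, 2259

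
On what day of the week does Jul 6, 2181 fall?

Doomsday rule: the anchor day for the 2100s is Sunday. For year 81: 81÷12 = 6 r 9, and 9÷4 = 2, so 6+9+2 = 17.
Sunday + 17 ≡ Wednesday — that's 2181's doomsday.
In July the doomsday date is Jul 11.
Jul 6 is 5 days before Jul 11; 5 mod 7 = 5, so Wednesday − 5 = Friday.

Friday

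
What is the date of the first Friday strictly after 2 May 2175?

May 2, 2175 is a Tuesday.
From Tuesday to the next Friday is 3 days.
May 2, 2175 + 3 = May 5, 2175.

May 5, 2175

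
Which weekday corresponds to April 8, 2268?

Doomsday rule: the anchor day for the 2200s is Friday. For year 68: 68÷12 = 5 r 8, and 8÷4 = 2, so 5+8+2 = 15.
Friday + 15 ≡ Saturday — that's 2268's doomsday.
In April the doomsday date is Apr 4.
Apr 8 is 4 days after Apr 4; 4 mod 7 = 4, so Saturday + 4 = Wednesday.

Wednesday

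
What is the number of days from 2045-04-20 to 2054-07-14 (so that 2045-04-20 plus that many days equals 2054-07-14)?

Apr 20, 2045 → Apr 20, 2046: 365 days.
Apr 20, 2046 → Apr 20, 2047: 365 days.
Apr 20, 2047 → Apr 20, 2048: 366 days (Feb 29, 2048 is in that span).
Apr 20, 2048 → Apr 20, 2049: 365 days.
Apr 20, 2049 → Apr 20, 2050: 365 days.
Apr 20, 2050 → Apr 20, 2051: 365 days.
Apr 20, 2051 → Apr 20, 2052: 366 days (Feb 29, 2052 is in that span).
Apr 20, 2052 → Apr 20, 2053: 365 days.
Apr 20, 2053 → Apr 20, 2054: 365 days.
Apr 20, 2054 → May 20, 2054: 30 days (April has 30).
May 20, 2054 → Jun 20, 2054: 31 days (May has 31).
Jun 20, 2054 → Jul 14, 2054: 24 days.
Total: 3372 days.

3372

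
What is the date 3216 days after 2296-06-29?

+365 (one year) → Jun 29, 2297 (2851 left).
+365 (one year) → Jun 29, 2298 (2486 left).
+365 (one year) → Jun 29, 2299 (2121 left).
+365 (one year) → Jun 29, 2300 (1756 left).
+365 (one year) → Jun 29, 2301 (1391 left).
+365 (one year) → Jun 29, 2302 (1026 left).
+365 (one year) → Jun 29, 2303 (661 left).
+366 (one year; includes Feb 29, 2304) → Jun 29, 2304 (295 left).
Jun has 30 days: +2 → Jul 1, 2304 (293 left).
Jul has 31 days: +31 → Aug 1, 2304 (262 left).
Aug has 31 days: +31 → Sep 1, 2304 (231 left).
Sep has 30 days: +30 → Oct 1, 2304 (201 left).
Oct has 31 days: +31 → Nov 1, 2304 (170 left).
Nov has 30 days: +30 → Dec 1, 2304 (140 left).
Dec has 31 days: +31 → Jan 1, 2305 (109 left).
Jan has 31 days: +31 → Feb 1, 2305 (78 left).
Feb has 28 days: +28 → Mar 1, 2305 (50 left).
Mar has 31 days: +31 → Apr 1, 2305 (19 left).
+19 → Apr 20, 2305.

April 20, 2305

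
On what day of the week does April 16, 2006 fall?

Doomsday rule: the anchor day for the 2000s is Tuesday. For year 06: 6÷12 = 0 r 6, and 6÷4 = 1, so 0+6+1 = 7.
Tuesday + 7 ≡ Tuesday — that's 2006's doomsday.
In April the doomsday date is Apr 4.
Apr 16 is 12 days after Apr 4; 12 mod 7 = 5, so Tuesday + 5 = Sunday.

Sunday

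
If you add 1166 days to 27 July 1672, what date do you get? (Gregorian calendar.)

October 6, 1675

+365 (one year) → Jul 27, 1673 (801 left).
+365 (one year) → Jul 27, 1674 (436 left).
+365 (one year) → Jul 27, 1675 (71 left).
Jul has 31 days: +5 → Aug 1, 1675 (66 left).
Aug has 31 days: +31 → Sep 1, 1675 (35 left).
Sep has 30 days: +30 → Oct 1, 1675 (5 left).
+5 → Oct 6, 1675.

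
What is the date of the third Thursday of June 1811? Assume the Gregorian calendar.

June 20, 1811

June 1, 1811 is a Saturday.
The first Thursday is therefore June 6 (5 days later).
The third Thursday is 6 + 2×7 = June 20.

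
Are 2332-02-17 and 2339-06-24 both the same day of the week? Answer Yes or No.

From Feb 17, 2332 to Jun 24, 2339 is 2684 days.
2684 mod 7 = 3, so they are different weekdays.
(Feb 17, 2332 is a Wednesday; Jun 24, 2339 is a Saturday.)

No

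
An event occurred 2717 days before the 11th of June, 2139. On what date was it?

−365 (one year) → Jun 11, 2138 (2352 left).
−365 (one year) → Jun 11, 2137 (1987 left).
−365 (one year) → Jun 11, 2136 (1622 left).
−366 (one year; includes Feb 29, 2136) → Jun 11, 2135 (1256 left).
−365 (one year) → Jun 11, 2134 (891 left).
−365 (one year) → Jun 11, 2133 (526 left).
−365 (one year) → Jun 11, 2132 (161 left).
−11 → May 31, 2132 (end of May, 31 days; 150 left).
−31 → Apr 30, 2132 (end of Apr, 30 days; 119 left).
−30 → Mar 31, 2132 (end of Mar, 31 days; 89 left).
−31 → Feb 29, 2132 (end of Feb, 29 days; 58 left).
−29 → Jan 31, 2132 (end of Jan, 31 days; 29 left).
−29 → Jan 2, 2132.

January 2, 2132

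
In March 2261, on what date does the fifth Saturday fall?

March 1, 2261 is a Friday.
The first Saturday is therefore March 2 (1 days later).
The fifth Saturday is 2 + 4×7 = March 30.

March 30, 2261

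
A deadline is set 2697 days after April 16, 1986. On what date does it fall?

+365 (one year) → Apr 16, 1987 (2332 left).
+366 (one year; includes Feb 29, 1988) → Apr 16, 1988 (1966 left).
+365 (one year) → Apr 16, 1989 (1601 left).
+365 (one year) → Apr 16, 1990 (1236 left).
+365 (one year) → Apr 16, 1991 (871 left).
+366 (one year; includes Feb 29, 1992) → Apr 16, 1992 (505 left).
+365 (one year) → Apr 16, 1993 (140 left).
Apr has 30 days: +15 → May 1, 1993 (125 left).
May has 31 days: +31 → Jun 1, 1993 (94 left).
Jun has 30 days: +30 → Jul 1, 1993 (64 left).
Jul has 31 days: +31 → Aug 1, 1993 (33 left).
Aug has 31 days: +31 → Sep 1, 1993 (2 left).
+2 → Sep 3, 1993.

September 3, 1993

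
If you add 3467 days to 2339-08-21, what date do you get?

February 16, 2349

+366 (one year; includes Feb 29, 2340) → Aug 21, 2340 (3101 left).
+365 (one year) → Aug 21, 2341 (2736 left).
+365 (one year) → Aug 21, 2342 (2371 left).
+365 (one year) → Aug 21, 2343 (2006 left).
+366 (one year; includes Feb 29, 2344) → Aug 21, 2344 (1640 left).
+365 (one year) → Aug 21, 2345 (1275 left).
+365 (one year) → Aug 21, 2346 (910 left).
+365 (one year) → Aug 21, 2347 (545 left).
+366 (one year; includes Feb 29, 2348) → Aug 21, 2348 (179 left).
Aug has 31 days: +11 → Sep 1, 2348 (168 left).
Sep has 30 days: +30 → Oct 1, 2348 (138 left).
Oct has 31 days: +31 → Nov 1, 2348 (107 left).
Nov has 30 days: +30 → Dec 1, 2348 (77 left).
Dec has 31 days: +31 → Jan 1, 2349 (46 left).
Jan has 31 days: +31 → Feb 1, 2349 (15 left).
+15 → Feb 16, 2349.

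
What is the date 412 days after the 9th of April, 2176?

+365 (one year) → Apr 9, 2177 (47 left).
Apr has 30 days: +22 → May 1, 2177 (25 left).
+25 → May 26, 2177.

May 26, 2177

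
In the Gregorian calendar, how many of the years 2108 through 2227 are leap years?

29

Multiples of 4 in [2108,2227]: 30.
Of those, multiples of 100: 1 (not leap unless ÷400).
Multiples of 400: 0.
Leap years = 30 − 1 + 0 = 29.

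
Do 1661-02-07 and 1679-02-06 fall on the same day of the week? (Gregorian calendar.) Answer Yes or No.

Yes

From Feb 7, 1661 to Feb 6, 1679 is 6573 days.
6573 mod 7 = 0, so they are the same weekday.
(Feb 7, 1661 is a Monday; Feb 6, 1679 is a Monday.)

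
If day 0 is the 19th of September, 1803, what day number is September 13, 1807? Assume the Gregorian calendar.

Sep 19, 1803 → Sep 19, 1804: 366 days (Feb 29, 1804 is in that span).
Sep 19, 1804 → Sep 19, 1805: 365 days.
Sep 19, 1805 → Sep 19, 1806: 365 days.
Sep 19, 1806 → Oct 19, 1806: 30 days (September has 30).
Oct 19, 1806 → Nov 19, 1806: 31 days (October has 31).
Nov 19, 1806 → Dec 19, 1806: 30 days (November has 30).
Dec 19, 1806 → Jan 19, 1807: 31 days (December has 31).
Jan 19, 1807 → Feb 19, 1807: 31 days (January has 31).
Feb 19, 1807 → Mar 19, 1807: 28 days (February has 28).
Mar 19, 1807 → Apr 19, 1807: 31 days (March has 31).
Apr 19, 1807 → May 19, 1807: 30 days (April has 30).
May 19, 1807 → Jun 19, 1807: 31 days (May has 31).
Jun 19, 1807 → Jul 19, 1807: 30 days (June has 30).
Jul 19, 1807 → Aug 19, 1807: 31 days (July has 31).
Aug 19, 1807 → Sep 13, 1807: 25 days.
Total: 1455 days.

1455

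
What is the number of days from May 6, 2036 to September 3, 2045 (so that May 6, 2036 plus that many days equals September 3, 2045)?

3407

May 6, 2036 → May 6, 2037: 365 days.
May 6, 2037 → May 6, 2038: 365 days.
May 6, 2038 → May 6, 2039: 365 days.
May 6, 2039 → May 6, 2040: 366 days (Feb 29, 2040 is in that span).
May 6, 2040 → May 6, 2041: 365 days.
May 6, 2041 → May 6, 2042: 365 days.
May 6, 2042 → May 6, 2043: 365 days.
May 6, 2043 → May 6, 2044: 366 days (Feb 29, 2044 is in that span).
May 6, 2044 → May 6, 2045: 365 days.
May 6, 2045 → Jun 6, 2045: 31 days (May has 31).
Jun 6, 2045 → Jul 6, 2045: 30 days (June has 30).
Jul 6, 2045 → Aug 6, 2045: 31 days (July has 31).
Aug 6, 2045 → Sep 3, 2045: 28 days.
Total: 3407 days.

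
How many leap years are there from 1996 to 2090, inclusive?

24

Multiples of 4 in [1996,2090]: 24.
Of those, multiples of 100: 1 (not leap unless ÷400).
Multiples of 400: 1.
Leap years = 24 − 1 + 1 = 24.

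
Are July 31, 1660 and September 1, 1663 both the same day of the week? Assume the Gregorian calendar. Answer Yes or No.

From Jul 31, 1660 to Sep 1, 1663 is 1127 days.
1127 mod 7 = 0, so they are the same weekday.
(Jul 31, 1660 is a Saturday; Sep 1, 1663 is a Saturday.)

Yes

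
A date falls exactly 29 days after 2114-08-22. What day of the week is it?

Aug 22, 2114 is a Wednesday.
29 mod 7 = 1, so 29 days after a Wednesday is Wednesday + 1 = Thursday.

Thursday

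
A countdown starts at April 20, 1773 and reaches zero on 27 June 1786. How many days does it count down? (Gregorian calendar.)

4816

Apr 20, 1773 → Apr 20, 1774: 365 days.
Apr 20, 1774 → Apr 20, 1775: 365 days.
Apr 20, 1775 → Apr 20, 1776: 366 days (Feb 29, 1776 is in that span).
Apr 20, 1776 → Apr 20, 1777: 365 days.
Apr 20, 1777 → Apr 20, 1778: 365 days.
Apr 20, 1778 → Apr 20, 1779: 365 days.
Apr 20, 1779 → Apr 20, 1780: 366 days (Feb 29, 1780 is in that span).
Apr 20, 1780 → Apr 20, 1781: 365 days.
Apr 20, 1781 → Apr 20, 1782: 365 days.
Apr 20, 1782 → Apr 20, 1783: 365 days.
Apr 20, 1783 → Apr 20, 1784: 366 days (Feb 29, 1784 is in that span).
Apr 20, 1784 → Apr 20, 1785: 365 days.
Apr 20, 1785 → Apr 20, 1786: 365 days.
Apr 20, 1786 → May 20, 1786: 30 days (April has 30).
May 20, 1786 → Jun 20, 1786: 31 days (May has 31).
Jun 20, 1786 → Jun 27, 1786: 7 days.
Total: 4816 days.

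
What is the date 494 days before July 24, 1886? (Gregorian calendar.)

March 17, 1885

−365 (one year) → Jul 24, 1885 (129 left).
−24 → Jun 30, 1885 (end of Jun, 30 days; 105 left).
−30 → May 31, 1885 (end of May, 31 days; 75 left).
−31 → Apr 30, 1885 (end of Apr, 30 days; 44 left).
−30 → Mar 31, 1885 (end of Mar, 31 days; 14 left).
−14 → Mar 17, 1885.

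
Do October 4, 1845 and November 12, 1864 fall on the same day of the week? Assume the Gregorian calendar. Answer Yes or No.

From Oct 4, 1845 to Nov 12, 1864 is 6979 days.
6979 mod 7 = 0, so they are the same weekday.
(Oct 4, 1845 is a Saturday; Nov 12, 1864 is a Saturday.)

Yes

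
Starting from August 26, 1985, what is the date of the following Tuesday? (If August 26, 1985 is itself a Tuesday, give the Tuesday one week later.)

August 27, 1985

Aug 26, 1985 is a Monday.
From Monday to the next Tuesday is 1 day.
Aug 26, 1985 + 1 = Aug 27, 1985.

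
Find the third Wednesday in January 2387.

January 1, 2387 is a Thursday.
The first Wednesday is therefore January 7 (6 days later).
The third Wednesday is 7 + 2×7 = January 21.

January 21, 2387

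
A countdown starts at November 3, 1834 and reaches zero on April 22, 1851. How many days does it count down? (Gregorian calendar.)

Nov 3, 1834 → Nov 3, 1835: 365 days.
Nov 3, 1835 → Nov 3, 1836: 366 days (Feb 29, 1836 is in that span).
Nov 3, 1836 → Nov 3, 1837: 365 days.
Nov 3, 1837 → Nov 3, 1838: 365 days.
Nov 3, 1838 → Nov 3, 1839: 365 days.
Nov 3, 1839 → Nov 3, 1840: 366 days (Feb 29, 1840 is in that span).
Nov 3, 1840 → Nov 3, 1841: 365 days.
Nov 3, 1841 → Nov 3, 1842: 365 days.
Nov 3, 1842 → Nov 3, 1843: 365 days.
Nov 3, 1843 → Nov 3, 1844: 366 days (Feb 29, 1844 is in that span).
Nov 3, 1844 → Nov 3, 1845: 365 days.
Nov 3, 1845 → Nov 3, 1846: 365 days.
Nov 3, 1846 → Nov 3, 1847: 365 days.
Nov 3, 1847 → Nov 3, 1848: 366 days (Feb 29, 1848 is in that span).
Nov 3, 1848 → Nov 3, 1849: 365 days.
Nov 3, 1849 → Nov 3, 1850: 365 days.
Nov 3, 1850 → Dec 3, 1850: 30 days (November has 30).
Dec 3, 1850 → Jan 3, 1851: 31 days (December has 31).
Jan 3, 1851 → Feb 3, 1851: 31 days (January has 31).
Feb 3, 1851 → Mar 3, 1851: 28 days (February has 28).
Mar 3, 1851 → Apr 3, 1851: 31 days (March has 31).
Apr 3, 1851 → Apr 22, 1851: 19 days.
Total: 6014 days.

6014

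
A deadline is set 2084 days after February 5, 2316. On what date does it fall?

+366 (one year; includes Feb 29, 2316) → Feb 5, 2317 (1718 left).
+365 (one year) → Feb 5, 2318 (1353 left).
+365 (one year) → Feb 5, 2319 (988 left).
+365 (one year) → Feb 5, 2320 (623 left).
+366 (one year; includes Feb 29, 2320) → Feb 5, 2321 (257 left).
Feb has 28 days: +24 → Mar 1, 2321 (233 left).
Mar has 31 days: +31 → Apr 1, 2321 (202 left).
Apr has 30 days: +30 → May 1, 2321 (172 left).
May has 31 days: +31 → Jun 1, 2321 (141 left).
Jun has 30 days: +30 → Jul 1, 2321 (111 left).
Jul has 31 days: +31 → Aug 1, 2321 (80 left).
Aug has 31 days: +31 → Sep 1, 2321 (49 left).
Sep has 30 days: +30 → Oct 1, 2321 (19 left).
+19 → Oct 20, 2321.

October 20, 2321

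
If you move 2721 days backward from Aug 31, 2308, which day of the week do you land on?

Wednesday

First find the weekday of Aug 31, 2308. Doomsday rule: the anchor day for the 2300s is Wednesday. For year 08: 8÷12 = 0 r 8, and 8÷4 = 2, so 0+8+2 = 10.
Wednesday + 10 ≡ Saturday — that's 2308's doomsday.
In August the doomsday date is Aug 8.
Aug 31 is 23 days after Aug 8; 23 mod 7 = 2, so Saturday + 2 = Monday.
2721 mod 7 = 5, so 2721 days before a Monday is Monday − 5 = Wednesday.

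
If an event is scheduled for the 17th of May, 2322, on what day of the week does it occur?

Doomsday rule: the anchor day for the 2300s is Wednesday. For year 22: 22÷12 = 1 r 10, and 10÷4 = 2, so 1+10+2 = 13.
Wednesday + 13 ≡ Tuesday — that's 2322's doomsday.
In May the doomsday date is May 9.
May 17 is 8 days after May 9; 8 mod 7 = 1, so Tuesday + 1 = Wednesday.

Wednesday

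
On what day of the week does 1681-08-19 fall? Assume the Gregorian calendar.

Doomsday rule: the anchor day for the 1600s is Tuesday. For year 81: 81÷12 = 6 r 9, and 9÷4 = 2, so 6+9+2 = 17.
Tuesday + 17 ≡ Friday — that's 1681's doomsday.
In August the doomsday date is Aug 8.
Aug 19 is 11 days after Aug 8; 11 mod 7 = 4, so Friday + 4 = Tuesday.

Tuesday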